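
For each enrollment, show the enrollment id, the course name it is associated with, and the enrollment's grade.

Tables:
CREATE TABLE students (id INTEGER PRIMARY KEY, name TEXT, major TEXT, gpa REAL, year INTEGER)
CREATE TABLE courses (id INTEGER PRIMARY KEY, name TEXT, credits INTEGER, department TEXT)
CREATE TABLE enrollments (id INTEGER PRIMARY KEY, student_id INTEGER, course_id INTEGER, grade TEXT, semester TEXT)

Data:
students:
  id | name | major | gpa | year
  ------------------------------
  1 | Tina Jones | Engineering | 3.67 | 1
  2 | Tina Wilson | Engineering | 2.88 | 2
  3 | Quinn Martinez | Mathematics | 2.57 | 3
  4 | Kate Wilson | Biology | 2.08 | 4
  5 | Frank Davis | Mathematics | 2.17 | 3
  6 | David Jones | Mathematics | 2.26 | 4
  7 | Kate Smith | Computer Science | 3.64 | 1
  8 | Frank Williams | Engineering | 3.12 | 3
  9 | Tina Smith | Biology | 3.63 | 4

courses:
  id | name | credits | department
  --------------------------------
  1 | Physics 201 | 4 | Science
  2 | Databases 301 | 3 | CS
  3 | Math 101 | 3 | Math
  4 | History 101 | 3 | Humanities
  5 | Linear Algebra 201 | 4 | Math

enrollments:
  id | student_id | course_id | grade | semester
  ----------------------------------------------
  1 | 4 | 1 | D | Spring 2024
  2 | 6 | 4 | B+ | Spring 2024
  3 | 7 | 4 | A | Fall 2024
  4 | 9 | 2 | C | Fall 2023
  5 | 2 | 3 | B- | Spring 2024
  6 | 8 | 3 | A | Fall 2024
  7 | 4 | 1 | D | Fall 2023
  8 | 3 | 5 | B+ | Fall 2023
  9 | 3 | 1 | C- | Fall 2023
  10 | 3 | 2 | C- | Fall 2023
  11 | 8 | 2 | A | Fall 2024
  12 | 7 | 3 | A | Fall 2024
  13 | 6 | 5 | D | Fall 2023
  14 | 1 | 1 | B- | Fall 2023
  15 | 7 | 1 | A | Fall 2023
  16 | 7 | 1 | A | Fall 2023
SELECT c.id, p.name AS course, c.grade FROM enrollments c JOIN courses p ON c.course_id = p.id

Execution result:
id | course | grade
1 | Physics 201 | D
2 | History 101 | B+
3 | History 101 | A
4 | Databases 301 | C
5 | Math 101 | B-
6 | Math 101 | A
7 | Physics 201 | D
8 | Linear Algebra 201 | B+
9 | Physics 201 | C-
10 | Databases 301 | C-
11 | Databases 301 | A
12 | Math 101 | A
13 | Linear Algebra 201 | D
14 | Physics 201 | B-
15 | Physics 201 | A
16 | Physics 201 | A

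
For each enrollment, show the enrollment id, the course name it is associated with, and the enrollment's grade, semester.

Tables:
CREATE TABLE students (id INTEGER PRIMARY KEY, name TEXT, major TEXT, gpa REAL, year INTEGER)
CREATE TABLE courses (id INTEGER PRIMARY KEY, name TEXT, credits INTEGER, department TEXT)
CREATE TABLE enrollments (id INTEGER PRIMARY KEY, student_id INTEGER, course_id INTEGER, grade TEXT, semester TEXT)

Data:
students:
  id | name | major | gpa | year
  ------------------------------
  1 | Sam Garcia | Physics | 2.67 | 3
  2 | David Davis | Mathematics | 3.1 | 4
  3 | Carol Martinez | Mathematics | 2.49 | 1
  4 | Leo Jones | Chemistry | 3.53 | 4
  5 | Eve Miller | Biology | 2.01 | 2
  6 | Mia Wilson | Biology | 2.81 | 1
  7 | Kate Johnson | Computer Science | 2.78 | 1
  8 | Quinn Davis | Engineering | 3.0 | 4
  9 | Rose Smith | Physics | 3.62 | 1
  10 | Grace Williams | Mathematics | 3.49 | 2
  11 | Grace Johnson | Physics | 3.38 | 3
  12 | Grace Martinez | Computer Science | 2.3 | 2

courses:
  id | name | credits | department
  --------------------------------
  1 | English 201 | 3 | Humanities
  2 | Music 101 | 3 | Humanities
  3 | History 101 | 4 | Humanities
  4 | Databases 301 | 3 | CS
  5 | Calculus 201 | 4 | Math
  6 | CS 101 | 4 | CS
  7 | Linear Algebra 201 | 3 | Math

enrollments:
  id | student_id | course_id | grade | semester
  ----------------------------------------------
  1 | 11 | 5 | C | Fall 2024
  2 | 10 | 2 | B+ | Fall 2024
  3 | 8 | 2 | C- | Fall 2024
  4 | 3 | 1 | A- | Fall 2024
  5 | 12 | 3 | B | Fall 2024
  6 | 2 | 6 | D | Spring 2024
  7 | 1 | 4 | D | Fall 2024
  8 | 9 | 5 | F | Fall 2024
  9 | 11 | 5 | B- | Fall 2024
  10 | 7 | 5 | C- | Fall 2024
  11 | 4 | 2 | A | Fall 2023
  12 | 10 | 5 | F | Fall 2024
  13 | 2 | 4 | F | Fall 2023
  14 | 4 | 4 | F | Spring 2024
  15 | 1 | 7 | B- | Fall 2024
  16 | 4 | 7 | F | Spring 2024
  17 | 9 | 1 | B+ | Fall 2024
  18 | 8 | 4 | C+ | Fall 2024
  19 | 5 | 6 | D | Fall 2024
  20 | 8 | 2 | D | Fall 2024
SELECT c.id, p.name AS course, c.grade, c.semester FROM enrollments c JOIN courses p ON c.course_id = p.id

Execution result:
id | course | grade | semester
1 | Calculus 201 | C | Fall 2024
2 | Music 101 | B+ | Fall 2024
3 | Music 101 | C- | Fall 2024
4 | English 201 | A- | Fall 2024
5 | History 101 | B | Fall 2024
6 | CS 101 | D | Spring 2024
7 | Databases 301 | D | Fall 2024
8 | Calculus 201 | F | Fall 2024
9 | Calculus 201 | B- | Fall 2024
10 | Calculus 201 | C- | Fall 2024
11 | Music 101 | A | Fall 2023
12 | Calculus 201 | F | Fall 2024
13 | Databases 301 | F | Fall 2023
14 | Databases 301 | F | Spring 2024
15 | Linear Algebra 201 | B- | Fall 2024
16 | Linear Algebra 201 | F | Spring 2024
17 | English 201 | B+ | Fall 2024
18 | Databases 301 | C+ | Fall 2024
19 | CS 101 | D | Fall 2024
20 | Music 101 | D | Fall 2024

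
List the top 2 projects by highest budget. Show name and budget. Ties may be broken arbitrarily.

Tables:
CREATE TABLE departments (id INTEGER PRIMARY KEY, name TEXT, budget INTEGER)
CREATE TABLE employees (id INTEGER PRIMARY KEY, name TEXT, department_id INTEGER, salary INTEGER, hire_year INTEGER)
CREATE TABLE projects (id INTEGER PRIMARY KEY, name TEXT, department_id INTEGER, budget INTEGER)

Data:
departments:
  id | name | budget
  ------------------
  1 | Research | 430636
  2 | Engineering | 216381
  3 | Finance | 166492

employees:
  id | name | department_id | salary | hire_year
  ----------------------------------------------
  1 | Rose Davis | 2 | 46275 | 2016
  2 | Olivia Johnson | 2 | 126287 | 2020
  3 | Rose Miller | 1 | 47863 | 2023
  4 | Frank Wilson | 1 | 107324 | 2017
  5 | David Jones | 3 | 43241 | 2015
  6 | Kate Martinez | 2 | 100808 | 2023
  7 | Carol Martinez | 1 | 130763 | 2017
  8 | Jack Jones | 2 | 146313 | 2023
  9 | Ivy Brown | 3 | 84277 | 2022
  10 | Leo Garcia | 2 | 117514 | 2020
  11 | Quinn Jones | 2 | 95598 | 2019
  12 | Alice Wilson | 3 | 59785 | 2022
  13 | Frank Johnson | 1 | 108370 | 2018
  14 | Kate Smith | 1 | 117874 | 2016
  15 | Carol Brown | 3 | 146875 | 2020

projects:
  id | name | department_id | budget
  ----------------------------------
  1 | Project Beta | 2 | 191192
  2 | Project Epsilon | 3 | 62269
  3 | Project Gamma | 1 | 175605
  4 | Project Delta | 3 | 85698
SELECT name, budget FROM projects ORDER BY budget DESC LIMIT 2

Execution result:
name | budget
Project Beta | 191192
Project Gamma | 175605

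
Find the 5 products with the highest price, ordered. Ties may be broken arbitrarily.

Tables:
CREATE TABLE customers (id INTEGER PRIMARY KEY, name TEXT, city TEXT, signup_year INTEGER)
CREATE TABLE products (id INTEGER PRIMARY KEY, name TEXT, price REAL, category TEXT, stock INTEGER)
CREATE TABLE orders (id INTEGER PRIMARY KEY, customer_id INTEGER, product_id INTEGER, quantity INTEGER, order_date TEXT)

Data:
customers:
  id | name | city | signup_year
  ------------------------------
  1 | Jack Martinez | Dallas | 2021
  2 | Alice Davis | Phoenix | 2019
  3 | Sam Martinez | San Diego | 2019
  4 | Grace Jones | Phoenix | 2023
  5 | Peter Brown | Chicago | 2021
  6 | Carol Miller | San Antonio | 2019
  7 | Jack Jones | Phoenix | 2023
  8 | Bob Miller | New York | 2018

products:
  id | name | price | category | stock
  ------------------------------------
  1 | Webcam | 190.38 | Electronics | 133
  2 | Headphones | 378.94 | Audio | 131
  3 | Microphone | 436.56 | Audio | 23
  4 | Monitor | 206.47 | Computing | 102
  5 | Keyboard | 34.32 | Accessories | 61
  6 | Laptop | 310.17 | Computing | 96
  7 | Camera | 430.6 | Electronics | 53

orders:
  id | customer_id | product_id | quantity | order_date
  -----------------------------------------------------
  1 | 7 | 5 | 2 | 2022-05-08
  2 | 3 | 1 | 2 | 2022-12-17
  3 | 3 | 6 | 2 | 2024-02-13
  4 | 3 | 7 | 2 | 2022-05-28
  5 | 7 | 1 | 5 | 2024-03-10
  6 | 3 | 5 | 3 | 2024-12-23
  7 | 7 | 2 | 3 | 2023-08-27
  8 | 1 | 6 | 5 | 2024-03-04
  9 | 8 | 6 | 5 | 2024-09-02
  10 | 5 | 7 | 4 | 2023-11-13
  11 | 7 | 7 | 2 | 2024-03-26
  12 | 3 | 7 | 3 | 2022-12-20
SELECT name, price FROM products ORDER BY price DESC LIMIT 5

Execution result:
name | price
Microphone | 436.56
Camera | 430.60
Headphones | 378.94
Laptop | 310.17
Monitor | 206.47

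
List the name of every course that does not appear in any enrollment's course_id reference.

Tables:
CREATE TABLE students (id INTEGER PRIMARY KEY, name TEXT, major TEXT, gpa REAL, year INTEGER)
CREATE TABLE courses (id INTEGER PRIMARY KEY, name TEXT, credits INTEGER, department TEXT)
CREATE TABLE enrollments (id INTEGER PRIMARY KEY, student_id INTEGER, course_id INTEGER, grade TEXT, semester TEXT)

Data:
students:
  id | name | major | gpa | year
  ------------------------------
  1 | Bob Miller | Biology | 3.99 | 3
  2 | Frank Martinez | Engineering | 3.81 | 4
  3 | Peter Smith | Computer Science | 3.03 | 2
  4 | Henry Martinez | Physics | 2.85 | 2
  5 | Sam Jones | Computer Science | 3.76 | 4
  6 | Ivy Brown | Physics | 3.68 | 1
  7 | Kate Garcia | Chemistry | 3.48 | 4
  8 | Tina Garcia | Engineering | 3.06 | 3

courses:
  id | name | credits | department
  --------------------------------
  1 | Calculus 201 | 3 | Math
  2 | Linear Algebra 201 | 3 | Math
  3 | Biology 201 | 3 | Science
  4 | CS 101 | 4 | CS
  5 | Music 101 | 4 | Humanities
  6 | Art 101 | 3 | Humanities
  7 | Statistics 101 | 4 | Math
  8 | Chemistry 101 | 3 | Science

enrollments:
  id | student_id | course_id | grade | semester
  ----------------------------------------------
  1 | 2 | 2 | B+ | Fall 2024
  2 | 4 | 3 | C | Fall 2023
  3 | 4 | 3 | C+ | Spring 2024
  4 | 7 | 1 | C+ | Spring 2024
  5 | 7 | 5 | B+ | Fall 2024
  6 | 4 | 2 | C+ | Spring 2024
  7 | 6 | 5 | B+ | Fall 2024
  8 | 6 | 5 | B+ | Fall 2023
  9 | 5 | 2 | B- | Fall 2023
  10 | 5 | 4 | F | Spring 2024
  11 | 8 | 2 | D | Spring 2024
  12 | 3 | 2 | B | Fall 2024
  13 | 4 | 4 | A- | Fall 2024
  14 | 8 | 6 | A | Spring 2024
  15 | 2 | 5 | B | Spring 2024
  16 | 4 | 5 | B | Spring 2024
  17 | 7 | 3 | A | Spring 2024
SELECT p.name FROM courses p LEFT JOIN enrollments c ON c.course_id = p.id WHERE c.id IS NULL

Execution result:
name
Statistics 101
Chemistry 101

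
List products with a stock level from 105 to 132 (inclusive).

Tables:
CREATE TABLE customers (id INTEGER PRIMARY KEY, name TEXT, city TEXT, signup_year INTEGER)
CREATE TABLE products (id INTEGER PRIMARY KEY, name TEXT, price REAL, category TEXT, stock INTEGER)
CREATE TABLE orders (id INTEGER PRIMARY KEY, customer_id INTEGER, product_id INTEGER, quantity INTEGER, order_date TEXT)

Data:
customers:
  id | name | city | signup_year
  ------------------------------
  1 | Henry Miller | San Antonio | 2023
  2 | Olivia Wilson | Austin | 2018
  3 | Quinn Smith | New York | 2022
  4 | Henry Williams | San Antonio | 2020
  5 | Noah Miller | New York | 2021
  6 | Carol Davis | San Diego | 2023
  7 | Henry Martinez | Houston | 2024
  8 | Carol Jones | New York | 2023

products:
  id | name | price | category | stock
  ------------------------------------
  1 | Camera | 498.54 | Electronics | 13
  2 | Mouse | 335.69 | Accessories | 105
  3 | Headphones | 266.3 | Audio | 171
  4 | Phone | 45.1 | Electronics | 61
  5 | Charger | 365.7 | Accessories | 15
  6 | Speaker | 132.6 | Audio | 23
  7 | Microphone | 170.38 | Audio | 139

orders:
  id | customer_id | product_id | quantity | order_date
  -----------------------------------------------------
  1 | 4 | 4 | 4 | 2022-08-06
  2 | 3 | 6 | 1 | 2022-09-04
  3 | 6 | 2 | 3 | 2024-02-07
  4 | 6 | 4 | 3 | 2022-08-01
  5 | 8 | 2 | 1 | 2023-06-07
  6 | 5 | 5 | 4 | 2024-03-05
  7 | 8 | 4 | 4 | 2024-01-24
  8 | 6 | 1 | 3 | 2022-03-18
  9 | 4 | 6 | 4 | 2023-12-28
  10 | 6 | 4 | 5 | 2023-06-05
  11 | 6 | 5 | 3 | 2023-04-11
SELECT name, stock FROM products WHERE stock BETWEEN 105 AND 132

Execution result:
name | stock
Mouse | 105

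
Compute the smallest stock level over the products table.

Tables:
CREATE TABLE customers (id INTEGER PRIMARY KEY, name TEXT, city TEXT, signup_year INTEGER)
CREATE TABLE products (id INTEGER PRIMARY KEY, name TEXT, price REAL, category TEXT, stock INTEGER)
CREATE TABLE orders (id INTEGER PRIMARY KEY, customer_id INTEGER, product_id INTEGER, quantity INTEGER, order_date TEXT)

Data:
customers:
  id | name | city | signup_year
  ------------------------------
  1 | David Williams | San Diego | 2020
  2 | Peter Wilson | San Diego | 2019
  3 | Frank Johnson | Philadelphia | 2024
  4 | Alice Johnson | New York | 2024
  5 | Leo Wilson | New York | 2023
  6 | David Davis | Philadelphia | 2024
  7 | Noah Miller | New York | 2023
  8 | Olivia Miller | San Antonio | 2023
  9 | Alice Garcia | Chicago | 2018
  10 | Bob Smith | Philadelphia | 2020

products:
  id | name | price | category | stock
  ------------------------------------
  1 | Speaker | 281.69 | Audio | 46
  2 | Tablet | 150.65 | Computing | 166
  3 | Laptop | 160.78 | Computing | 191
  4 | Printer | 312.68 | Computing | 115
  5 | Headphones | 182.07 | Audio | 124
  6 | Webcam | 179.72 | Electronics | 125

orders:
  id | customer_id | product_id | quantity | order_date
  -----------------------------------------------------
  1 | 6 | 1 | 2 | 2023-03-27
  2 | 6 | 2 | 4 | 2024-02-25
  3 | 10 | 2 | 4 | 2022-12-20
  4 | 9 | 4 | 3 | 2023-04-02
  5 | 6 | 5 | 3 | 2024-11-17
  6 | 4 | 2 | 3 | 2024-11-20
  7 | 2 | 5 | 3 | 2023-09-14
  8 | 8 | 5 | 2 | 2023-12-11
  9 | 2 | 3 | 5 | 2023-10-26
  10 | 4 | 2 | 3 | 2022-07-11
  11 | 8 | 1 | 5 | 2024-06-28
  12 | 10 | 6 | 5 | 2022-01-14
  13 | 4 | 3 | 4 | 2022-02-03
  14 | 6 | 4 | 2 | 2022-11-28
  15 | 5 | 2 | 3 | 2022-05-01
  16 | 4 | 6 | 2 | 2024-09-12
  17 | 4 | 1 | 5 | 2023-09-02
SELECT MIN(stock) FROM products

Execution result:
46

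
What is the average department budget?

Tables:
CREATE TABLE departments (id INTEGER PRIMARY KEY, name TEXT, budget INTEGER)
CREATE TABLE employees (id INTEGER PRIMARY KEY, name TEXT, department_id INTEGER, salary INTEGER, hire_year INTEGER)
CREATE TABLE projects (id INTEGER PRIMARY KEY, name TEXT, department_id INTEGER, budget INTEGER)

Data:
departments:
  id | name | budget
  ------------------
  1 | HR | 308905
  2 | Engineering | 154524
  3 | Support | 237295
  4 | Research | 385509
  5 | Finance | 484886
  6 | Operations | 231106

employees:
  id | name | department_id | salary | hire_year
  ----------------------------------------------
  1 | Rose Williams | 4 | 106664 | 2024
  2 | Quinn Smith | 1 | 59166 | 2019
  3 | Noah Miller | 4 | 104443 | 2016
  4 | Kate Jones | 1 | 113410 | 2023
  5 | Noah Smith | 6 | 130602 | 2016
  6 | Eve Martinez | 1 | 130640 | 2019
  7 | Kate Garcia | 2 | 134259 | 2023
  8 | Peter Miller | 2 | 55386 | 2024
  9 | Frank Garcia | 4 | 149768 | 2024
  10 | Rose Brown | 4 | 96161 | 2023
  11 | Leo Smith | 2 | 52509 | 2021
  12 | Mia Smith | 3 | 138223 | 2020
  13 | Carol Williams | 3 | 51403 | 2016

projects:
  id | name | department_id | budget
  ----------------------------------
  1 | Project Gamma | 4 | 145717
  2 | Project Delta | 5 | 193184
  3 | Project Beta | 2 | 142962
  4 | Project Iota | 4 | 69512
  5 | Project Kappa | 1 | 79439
SELECT AVG(budget) FROM departments

Execution result:
300370.83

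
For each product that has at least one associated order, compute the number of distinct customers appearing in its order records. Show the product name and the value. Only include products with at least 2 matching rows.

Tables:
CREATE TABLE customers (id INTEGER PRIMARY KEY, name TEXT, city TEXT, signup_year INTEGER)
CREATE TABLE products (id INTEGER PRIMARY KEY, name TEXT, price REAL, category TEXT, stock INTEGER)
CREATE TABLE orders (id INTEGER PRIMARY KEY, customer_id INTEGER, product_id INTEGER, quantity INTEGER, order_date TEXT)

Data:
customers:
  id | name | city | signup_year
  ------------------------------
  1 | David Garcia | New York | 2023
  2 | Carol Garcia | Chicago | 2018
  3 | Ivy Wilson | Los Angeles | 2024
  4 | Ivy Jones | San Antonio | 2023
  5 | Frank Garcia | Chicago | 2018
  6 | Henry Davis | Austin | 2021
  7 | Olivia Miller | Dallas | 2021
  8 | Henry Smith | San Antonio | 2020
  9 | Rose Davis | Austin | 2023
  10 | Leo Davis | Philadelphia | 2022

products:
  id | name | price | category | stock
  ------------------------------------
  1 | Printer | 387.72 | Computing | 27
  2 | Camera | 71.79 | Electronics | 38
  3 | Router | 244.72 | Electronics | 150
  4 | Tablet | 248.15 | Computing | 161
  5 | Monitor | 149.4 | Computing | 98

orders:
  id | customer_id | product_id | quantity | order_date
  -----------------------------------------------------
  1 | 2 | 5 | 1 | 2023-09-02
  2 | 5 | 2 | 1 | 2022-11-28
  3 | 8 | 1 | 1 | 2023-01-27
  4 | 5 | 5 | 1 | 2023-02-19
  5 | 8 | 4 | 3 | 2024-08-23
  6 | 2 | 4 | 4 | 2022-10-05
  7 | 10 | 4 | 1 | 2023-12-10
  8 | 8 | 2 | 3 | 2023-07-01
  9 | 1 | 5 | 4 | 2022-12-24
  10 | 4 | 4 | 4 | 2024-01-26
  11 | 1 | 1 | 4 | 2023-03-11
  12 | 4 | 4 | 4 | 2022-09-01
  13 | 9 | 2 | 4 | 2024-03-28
SELECT p.name, COUNT(DISTINCT c.customer_id) AS distinct_customer_count FROM orders c JOIN products p ON c.product_id = p.id GROUP BY p.id, p.name HAVING COUNT(*) >= 2

Execution result:
name | distinct_customer_count
Printer | 2
Camera | 3
Tablet | 4
Monitor | 3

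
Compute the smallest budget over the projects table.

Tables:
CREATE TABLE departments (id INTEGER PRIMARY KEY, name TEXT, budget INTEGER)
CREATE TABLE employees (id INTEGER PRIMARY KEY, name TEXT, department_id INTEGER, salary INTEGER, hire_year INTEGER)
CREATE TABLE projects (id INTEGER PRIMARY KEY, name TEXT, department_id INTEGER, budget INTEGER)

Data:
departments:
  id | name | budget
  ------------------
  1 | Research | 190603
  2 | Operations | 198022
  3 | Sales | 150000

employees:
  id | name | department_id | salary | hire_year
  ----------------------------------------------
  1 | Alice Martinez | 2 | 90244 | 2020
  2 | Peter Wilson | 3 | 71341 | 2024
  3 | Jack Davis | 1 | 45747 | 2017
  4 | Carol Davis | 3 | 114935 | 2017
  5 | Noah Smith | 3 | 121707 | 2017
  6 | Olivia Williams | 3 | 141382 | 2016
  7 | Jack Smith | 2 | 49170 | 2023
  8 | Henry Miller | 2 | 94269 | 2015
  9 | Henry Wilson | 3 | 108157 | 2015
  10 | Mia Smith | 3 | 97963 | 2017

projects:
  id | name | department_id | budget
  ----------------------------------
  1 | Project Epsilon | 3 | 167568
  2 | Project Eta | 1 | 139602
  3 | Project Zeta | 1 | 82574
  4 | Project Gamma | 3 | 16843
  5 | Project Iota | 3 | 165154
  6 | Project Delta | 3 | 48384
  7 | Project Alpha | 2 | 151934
SELECT MIN(budget) FROM projects

Execution result:
16843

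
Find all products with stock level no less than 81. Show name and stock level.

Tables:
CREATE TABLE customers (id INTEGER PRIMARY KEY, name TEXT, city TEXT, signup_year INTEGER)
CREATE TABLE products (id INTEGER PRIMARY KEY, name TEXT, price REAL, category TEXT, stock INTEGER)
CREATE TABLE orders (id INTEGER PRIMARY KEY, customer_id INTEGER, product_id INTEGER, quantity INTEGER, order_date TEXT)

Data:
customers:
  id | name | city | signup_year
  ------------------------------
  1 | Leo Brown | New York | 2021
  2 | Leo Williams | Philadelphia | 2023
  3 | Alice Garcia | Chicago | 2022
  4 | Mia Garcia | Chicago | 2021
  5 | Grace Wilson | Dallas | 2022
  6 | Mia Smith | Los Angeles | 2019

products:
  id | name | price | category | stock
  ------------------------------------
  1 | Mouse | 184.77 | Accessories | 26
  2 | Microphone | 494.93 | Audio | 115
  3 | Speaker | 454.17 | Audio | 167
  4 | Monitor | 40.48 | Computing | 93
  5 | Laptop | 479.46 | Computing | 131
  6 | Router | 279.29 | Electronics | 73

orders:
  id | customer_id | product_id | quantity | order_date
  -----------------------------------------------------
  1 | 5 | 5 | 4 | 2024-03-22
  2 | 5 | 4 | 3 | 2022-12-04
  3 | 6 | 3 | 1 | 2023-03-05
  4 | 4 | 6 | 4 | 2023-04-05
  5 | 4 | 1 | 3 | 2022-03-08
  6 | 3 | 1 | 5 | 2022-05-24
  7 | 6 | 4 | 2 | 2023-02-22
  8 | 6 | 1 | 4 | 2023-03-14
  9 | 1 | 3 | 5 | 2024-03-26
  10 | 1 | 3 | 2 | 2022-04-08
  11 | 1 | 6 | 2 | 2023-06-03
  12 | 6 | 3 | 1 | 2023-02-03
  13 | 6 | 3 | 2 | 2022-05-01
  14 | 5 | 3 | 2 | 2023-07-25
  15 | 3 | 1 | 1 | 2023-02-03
SELECT name, stock FROM products WHERE stock >= 81

Execution result:
name | stock
Microphone | 115
Speaker | 167
Monitor | 93
Laptop | 131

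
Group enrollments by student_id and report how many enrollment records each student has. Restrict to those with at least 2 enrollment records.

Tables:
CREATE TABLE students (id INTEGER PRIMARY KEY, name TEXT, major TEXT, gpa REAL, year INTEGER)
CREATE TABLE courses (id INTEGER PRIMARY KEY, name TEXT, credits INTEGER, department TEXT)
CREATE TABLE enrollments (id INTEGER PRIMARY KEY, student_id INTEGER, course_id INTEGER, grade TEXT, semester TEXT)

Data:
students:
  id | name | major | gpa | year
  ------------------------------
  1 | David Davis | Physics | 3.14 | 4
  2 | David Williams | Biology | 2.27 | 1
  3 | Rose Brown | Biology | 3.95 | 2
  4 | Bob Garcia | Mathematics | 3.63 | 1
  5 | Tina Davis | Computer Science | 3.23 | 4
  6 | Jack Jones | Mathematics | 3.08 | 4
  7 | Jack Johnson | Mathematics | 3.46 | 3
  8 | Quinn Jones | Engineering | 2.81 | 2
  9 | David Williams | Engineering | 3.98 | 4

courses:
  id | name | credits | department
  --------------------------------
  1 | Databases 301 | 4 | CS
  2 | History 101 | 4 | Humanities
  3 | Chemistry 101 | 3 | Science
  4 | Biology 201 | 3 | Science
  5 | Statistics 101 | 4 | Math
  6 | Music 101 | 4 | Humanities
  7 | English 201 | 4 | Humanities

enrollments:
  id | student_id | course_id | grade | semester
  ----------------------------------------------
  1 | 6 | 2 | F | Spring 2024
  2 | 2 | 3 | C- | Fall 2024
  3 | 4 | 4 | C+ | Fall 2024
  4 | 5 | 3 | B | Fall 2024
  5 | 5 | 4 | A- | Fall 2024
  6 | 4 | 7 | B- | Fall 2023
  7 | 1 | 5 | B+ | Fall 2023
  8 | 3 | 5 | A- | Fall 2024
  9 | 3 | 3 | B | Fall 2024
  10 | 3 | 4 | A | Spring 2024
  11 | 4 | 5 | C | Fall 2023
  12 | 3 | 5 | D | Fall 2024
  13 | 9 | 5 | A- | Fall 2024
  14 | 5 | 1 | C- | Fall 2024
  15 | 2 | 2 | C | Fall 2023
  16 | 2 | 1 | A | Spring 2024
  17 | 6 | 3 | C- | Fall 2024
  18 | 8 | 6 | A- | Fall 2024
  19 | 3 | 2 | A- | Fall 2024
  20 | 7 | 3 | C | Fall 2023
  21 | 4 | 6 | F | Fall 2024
SELECT student_id, COUNT(*) AS enrollment_count FROM enrollments GROUP BY student_id HAVING COUNT(*) >= 2

Execution result:
student_id | enrollment_count
2 | 3
3 | 5
4 | 4
5 | 3
6 | 2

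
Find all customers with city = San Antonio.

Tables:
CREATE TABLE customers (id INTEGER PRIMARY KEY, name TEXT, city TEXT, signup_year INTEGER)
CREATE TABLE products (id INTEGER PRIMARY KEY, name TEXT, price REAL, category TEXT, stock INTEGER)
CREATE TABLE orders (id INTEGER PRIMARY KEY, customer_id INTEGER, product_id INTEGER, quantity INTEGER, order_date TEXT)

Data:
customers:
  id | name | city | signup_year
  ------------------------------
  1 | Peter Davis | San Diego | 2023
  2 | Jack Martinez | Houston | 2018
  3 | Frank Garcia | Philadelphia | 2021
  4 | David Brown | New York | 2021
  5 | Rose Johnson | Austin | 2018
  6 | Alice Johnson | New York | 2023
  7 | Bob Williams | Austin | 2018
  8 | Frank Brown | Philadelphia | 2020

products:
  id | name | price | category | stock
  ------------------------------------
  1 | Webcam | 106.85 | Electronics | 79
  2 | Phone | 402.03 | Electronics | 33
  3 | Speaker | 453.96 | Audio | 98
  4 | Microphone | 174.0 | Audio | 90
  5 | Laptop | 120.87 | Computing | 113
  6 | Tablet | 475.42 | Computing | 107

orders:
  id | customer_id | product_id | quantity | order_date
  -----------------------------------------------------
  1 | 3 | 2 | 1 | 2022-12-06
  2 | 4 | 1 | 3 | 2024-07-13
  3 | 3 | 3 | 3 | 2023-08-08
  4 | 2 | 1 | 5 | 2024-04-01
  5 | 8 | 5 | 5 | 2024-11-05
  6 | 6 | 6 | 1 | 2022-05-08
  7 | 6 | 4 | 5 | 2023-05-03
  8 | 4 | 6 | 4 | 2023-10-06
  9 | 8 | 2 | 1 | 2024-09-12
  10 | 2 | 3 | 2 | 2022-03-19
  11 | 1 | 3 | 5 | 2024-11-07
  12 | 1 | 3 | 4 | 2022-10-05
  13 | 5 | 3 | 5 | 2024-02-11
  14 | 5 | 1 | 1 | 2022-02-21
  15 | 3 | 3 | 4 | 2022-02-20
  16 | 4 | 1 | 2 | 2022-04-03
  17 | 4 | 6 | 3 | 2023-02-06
SELECT name, city FROM customers WHERE city = 'San Antonio'

Execution result:
(no rows)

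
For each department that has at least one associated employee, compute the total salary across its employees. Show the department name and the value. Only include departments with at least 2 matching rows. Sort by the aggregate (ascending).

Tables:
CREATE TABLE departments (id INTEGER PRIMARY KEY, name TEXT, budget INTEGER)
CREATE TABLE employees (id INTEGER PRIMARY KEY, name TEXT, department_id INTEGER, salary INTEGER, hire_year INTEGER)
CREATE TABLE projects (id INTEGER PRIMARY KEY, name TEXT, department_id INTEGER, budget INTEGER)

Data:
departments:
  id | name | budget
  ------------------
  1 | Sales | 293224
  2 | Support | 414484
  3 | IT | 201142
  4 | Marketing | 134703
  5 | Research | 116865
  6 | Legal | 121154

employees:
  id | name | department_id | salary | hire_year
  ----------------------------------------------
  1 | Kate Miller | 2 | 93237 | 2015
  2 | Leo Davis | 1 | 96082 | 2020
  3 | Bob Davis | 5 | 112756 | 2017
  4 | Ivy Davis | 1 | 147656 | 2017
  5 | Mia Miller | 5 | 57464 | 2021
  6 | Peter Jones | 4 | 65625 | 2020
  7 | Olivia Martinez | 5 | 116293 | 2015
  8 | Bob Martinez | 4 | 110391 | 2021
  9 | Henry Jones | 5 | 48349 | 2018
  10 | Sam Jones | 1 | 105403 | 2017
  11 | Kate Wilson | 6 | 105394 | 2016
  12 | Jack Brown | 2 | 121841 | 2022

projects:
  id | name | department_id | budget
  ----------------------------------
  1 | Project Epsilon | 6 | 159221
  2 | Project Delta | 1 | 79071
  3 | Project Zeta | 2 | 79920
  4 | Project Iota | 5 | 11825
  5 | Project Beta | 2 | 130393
SELECT p.name, SUM(c.salary) AS sum_salary FROM employees c JOIN departments p ON c.department_id = p.id GROUP BY p.id, p.name HAVING COUNT(*) >= 2 ORDER BY sum_salary ASC

Execution result:
name | sum_salary
Marketing | 176016
Support | 215078
Research | 334862
Sales | 349141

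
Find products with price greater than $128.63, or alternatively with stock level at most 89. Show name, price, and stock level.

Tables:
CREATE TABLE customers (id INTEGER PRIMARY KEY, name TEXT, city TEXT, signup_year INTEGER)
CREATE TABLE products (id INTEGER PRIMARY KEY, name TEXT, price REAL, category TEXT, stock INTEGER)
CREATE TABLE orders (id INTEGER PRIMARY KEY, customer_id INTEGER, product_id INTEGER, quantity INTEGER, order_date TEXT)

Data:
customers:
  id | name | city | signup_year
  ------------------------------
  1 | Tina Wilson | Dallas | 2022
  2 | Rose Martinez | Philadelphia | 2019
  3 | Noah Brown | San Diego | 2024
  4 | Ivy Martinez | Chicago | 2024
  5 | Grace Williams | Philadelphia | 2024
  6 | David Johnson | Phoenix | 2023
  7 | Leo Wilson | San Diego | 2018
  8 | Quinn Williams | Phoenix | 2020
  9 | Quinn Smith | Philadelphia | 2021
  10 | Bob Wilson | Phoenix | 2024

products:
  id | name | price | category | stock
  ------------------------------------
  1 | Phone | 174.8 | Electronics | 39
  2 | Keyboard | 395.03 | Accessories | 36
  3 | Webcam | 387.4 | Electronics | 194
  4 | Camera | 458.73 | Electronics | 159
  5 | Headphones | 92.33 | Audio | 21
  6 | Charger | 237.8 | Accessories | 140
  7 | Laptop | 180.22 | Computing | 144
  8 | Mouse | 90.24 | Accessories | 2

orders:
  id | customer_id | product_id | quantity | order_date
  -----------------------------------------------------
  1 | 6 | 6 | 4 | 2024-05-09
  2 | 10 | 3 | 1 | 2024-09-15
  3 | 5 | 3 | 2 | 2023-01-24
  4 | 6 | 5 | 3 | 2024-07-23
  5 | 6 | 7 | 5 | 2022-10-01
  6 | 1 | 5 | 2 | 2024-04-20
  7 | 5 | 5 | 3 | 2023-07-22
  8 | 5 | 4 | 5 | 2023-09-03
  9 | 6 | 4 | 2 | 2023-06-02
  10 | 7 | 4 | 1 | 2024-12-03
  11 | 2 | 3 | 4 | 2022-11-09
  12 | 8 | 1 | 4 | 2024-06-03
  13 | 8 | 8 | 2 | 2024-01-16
SELECT name, price, stock FROM products WHERE price > 128.63 OR stock <= 89

Execution result:
name | price | stock
Phone | 174.80 | 39
Keyboard | 395.03 | 36
Webcam | 387.40 | 194
Camera | 458.73 | 159
Headphones | 92.33 | 21
Charger | 237.80 | 140
Laptop | 180.22 | 144
Mouse | 90.24 | 2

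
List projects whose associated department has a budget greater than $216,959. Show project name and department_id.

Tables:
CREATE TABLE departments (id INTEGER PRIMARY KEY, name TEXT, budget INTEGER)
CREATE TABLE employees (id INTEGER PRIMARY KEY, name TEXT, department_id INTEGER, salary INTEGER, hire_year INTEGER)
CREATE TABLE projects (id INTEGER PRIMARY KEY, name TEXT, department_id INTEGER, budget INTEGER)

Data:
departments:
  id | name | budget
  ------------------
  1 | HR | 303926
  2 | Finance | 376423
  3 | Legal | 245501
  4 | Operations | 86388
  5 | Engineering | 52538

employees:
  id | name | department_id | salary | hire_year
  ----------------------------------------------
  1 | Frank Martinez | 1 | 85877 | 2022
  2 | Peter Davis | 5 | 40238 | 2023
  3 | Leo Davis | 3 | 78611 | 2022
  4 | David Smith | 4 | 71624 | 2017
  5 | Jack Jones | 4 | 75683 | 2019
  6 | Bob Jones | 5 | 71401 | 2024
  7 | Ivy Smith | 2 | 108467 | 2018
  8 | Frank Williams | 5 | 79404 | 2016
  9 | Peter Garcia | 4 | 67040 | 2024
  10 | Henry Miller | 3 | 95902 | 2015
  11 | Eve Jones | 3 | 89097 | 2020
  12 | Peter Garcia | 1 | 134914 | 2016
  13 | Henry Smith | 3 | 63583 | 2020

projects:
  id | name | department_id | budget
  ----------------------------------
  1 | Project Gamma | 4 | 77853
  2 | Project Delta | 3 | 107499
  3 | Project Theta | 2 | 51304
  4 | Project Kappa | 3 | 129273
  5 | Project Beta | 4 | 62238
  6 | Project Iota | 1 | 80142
SELECT name, department_id FROM projects WHERE department_id IN (SELECT id FROM departments WHERE budget > 216959)

Execution result:
name | department_id
Project Delta | 3
Project Theta | 2
Project Kappa | 3
Project Iota | 1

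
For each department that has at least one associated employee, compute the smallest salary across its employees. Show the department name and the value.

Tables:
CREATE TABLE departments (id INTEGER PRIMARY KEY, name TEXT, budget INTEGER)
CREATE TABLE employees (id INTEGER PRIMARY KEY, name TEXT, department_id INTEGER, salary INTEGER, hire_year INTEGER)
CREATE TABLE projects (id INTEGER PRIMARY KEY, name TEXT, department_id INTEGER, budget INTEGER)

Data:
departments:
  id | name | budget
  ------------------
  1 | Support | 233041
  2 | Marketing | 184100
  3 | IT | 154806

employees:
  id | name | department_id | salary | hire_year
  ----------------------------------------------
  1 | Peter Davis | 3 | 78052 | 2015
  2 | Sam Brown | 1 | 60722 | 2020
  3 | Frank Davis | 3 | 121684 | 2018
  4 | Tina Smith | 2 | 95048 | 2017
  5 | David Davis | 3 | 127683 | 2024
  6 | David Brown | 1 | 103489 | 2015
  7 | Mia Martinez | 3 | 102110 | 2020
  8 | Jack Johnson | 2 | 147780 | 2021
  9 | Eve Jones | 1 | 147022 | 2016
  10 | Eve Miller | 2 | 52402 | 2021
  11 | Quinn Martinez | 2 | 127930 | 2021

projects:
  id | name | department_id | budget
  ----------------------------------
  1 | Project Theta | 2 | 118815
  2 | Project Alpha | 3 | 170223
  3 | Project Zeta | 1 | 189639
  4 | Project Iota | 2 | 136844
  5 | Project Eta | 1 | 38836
SELECT p.name, MIN(c.salary) AS min_salary FROM employees c JOIN departments p ON c.department_id = p.id GROUP BY p.id, p.name

Execution result:
name | min_salary
Support | 60722
Marketing | 52402
IT | 78052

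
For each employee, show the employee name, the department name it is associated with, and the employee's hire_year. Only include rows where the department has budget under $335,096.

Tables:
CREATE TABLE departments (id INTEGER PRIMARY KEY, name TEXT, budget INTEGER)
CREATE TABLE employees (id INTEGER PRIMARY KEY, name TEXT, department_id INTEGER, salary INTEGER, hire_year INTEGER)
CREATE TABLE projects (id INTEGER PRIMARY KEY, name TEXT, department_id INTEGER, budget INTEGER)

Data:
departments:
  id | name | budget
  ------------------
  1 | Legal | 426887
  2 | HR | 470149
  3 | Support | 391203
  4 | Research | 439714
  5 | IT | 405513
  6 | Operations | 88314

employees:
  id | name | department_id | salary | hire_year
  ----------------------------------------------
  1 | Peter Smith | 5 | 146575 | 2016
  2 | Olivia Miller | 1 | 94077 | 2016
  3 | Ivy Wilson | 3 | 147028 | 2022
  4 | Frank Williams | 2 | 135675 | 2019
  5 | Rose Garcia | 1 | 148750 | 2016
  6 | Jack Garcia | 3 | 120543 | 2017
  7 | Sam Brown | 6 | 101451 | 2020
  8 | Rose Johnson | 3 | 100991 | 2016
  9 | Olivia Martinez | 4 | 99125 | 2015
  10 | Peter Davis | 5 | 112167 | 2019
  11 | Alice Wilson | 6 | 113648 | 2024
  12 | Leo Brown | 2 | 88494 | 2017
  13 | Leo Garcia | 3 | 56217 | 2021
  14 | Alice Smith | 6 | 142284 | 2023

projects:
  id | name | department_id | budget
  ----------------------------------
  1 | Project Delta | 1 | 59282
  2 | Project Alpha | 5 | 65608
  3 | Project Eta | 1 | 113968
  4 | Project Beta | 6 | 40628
SELECT c.name, p.name AS department, c.hire_year FROM employees c JOIN departments p ON c.department_id = p.id WHERE p.budget < 335096

Execution result:
name | department | hire_year
Sam Brown | Operations | 2020
Alice Wilson | Operations | 2024
Alice Smith | Operations | 2023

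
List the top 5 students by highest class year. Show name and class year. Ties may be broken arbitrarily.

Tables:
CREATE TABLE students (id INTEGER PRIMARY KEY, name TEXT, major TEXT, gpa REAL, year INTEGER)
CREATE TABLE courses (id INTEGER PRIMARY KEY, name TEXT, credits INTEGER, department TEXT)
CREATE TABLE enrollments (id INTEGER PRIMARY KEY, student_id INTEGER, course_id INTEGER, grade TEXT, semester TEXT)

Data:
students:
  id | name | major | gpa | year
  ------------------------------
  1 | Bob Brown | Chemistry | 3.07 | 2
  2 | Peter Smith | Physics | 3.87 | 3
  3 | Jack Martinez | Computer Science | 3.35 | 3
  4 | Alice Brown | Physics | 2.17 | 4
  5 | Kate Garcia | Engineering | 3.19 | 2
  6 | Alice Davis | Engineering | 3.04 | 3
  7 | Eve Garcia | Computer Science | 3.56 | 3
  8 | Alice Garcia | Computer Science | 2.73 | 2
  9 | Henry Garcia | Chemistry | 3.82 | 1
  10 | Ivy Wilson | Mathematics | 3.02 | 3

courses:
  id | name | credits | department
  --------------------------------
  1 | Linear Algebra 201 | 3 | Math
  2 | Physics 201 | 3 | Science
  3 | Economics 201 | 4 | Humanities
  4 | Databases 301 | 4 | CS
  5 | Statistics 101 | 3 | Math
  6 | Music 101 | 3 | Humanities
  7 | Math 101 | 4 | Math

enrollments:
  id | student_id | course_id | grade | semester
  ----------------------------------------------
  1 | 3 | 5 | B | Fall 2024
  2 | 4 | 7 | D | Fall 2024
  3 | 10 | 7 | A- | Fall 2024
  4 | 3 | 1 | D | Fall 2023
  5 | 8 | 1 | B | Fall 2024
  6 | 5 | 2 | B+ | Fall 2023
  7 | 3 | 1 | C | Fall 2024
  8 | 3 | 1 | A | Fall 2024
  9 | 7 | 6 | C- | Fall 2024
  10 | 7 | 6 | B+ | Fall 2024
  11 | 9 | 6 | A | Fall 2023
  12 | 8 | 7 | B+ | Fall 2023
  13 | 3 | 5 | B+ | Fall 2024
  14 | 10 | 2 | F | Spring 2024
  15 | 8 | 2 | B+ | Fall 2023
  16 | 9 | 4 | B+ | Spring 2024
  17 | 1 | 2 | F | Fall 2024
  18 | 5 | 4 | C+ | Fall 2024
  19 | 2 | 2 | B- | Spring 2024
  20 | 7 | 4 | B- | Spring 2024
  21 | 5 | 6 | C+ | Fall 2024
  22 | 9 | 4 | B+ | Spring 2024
SELECT name, year FROM students ORDER BY year DESC LIMIT 5

Execution result:
name | year
Alice Brown | 4
Peter Smith | 3
Jack Martinez | 3
Alice Davis | 3
Eve Garcia | 3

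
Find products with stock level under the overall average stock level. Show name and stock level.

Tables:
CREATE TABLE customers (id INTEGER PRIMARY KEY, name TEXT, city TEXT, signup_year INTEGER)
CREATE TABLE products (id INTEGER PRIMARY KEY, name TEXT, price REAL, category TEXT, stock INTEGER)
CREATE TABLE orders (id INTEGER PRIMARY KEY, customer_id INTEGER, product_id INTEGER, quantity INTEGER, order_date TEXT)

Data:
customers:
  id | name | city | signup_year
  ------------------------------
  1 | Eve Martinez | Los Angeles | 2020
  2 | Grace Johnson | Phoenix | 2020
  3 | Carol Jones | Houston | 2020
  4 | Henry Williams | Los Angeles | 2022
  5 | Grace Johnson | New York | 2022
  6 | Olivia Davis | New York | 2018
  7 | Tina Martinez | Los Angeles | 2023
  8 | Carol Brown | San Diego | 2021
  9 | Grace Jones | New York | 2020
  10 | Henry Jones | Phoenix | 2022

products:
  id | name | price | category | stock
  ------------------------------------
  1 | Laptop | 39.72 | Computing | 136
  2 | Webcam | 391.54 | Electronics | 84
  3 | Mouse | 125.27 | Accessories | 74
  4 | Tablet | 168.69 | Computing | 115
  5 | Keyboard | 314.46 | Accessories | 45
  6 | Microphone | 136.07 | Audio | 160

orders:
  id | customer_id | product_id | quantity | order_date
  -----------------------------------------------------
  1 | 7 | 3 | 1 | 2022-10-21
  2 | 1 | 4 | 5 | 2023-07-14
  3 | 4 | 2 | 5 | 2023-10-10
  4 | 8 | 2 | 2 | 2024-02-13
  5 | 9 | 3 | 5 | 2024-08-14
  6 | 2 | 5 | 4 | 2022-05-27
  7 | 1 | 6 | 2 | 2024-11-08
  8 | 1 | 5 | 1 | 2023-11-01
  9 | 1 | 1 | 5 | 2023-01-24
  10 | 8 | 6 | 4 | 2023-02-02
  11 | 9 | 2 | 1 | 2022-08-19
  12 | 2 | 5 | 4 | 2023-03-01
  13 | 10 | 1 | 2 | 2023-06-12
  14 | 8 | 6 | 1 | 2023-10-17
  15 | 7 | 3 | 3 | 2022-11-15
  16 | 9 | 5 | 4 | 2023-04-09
SELECT name, stock FROM products WHERE stock < (SELECT AVG(stock) FROM products)

Execution result:
name | stock
Webcam | 84
Mouse | 74
Keyboard | 45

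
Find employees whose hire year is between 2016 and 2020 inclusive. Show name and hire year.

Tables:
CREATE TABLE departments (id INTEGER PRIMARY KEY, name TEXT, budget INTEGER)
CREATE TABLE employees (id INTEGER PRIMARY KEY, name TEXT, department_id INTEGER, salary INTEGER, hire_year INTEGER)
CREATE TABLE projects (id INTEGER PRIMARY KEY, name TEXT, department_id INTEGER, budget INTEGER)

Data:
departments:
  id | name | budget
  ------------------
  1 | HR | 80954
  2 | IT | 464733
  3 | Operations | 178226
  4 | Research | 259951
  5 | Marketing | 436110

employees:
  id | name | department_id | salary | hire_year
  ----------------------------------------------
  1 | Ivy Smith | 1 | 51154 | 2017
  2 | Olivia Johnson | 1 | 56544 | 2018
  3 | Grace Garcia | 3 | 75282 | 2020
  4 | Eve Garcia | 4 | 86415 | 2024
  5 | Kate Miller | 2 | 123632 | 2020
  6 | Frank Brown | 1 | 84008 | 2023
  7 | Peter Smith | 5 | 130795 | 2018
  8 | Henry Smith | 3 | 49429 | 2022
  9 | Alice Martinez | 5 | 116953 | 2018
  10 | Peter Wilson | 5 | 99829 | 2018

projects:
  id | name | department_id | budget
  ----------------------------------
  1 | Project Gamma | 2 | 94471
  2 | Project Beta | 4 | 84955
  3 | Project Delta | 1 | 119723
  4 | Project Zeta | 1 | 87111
SELECT name, hire_year FROM employees WHERE hire_year BETWEEN 2016 AND 2020

Execution result:
name | hire_year
Ivy Smith | 2017
Olivia Johnson | 2018
Grace Garcia | 2020
Kate Miller | 2020
Peter Smith | 2018
Alice Martinez | 2018
Peter Wilson | 2018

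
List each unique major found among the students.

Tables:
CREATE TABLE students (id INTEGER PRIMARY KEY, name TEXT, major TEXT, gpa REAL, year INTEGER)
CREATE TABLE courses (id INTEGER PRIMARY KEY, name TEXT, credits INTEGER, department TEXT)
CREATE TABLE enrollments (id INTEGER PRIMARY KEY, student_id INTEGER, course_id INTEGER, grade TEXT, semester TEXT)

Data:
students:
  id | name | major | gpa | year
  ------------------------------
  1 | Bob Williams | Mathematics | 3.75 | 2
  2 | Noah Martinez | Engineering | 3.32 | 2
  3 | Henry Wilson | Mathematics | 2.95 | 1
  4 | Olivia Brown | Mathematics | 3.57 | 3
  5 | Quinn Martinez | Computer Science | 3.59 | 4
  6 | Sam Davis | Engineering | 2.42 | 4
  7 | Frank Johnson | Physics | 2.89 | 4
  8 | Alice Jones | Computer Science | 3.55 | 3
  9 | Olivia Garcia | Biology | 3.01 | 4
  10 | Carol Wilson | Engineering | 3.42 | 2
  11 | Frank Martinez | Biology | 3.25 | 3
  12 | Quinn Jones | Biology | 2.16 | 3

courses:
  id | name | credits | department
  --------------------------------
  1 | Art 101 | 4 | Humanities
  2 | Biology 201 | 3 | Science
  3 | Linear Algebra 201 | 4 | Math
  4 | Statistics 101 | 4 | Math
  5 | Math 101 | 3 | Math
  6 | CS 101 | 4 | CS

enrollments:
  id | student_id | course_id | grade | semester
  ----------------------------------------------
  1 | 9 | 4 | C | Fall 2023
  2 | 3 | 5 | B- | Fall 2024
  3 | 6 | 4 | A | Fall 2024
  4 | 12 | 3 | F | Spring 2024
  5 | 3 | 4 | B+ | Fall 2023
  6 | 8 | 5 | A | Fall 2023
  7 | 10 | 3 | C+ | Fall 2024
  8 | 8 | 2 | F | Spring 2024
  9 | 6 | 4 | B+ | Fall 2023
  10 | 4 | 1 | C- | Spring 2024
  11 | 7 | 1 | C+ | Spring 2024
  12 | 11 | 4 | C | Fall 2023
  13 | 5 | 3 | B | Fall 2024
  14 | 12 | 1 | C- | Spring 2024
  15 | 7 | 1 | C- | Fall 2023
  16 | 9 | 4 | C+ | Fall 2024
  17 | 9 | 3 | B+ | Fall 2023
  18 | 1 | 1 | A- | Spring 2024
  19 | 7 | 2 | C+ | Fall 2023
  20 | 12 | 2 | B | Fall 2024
SELECT DISTINCT major FROM students

Execution result:
major
Mathematics
Engineering
Computer Science
Physics
Biology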